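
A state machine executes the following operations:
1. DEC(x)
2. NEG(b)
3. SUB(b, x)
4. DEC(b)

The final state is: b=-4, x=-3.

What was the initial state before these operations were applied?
b=6, x=-2

Working backwards:
Final state: b=-4, x=-3
Before step 4 (DEC(b)): b=-3, x=-3
Before step 3 (SUB(b, x)): b=-6, x=-3
Before step 2 (NEG(b)): b=6, x=-3
Before step 1 (DEC(x)): b=6, x=-2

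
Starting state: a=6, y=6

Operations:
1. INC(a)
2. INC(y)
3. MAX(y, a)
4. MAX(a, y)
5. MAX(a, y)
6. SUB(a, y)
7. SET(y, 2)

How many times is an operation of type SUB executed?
1

Counting SUB operations:
Step 6: SUB(a, y) ← SUB
Total: 1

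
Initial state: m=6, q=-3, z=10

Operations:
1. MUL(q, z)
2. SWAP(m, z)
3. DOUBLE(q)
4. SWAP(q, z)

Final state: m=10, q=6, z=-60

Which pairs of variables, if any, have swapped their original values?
None

Comparing initial and final values:
z: 10 → -60
q: -3 → 6
m: 6 → 10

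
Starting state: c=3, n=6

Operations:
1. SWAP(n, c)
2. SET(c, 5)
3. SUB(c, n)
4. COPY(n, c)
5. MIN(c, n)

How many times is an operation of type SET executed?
1

Counting SET operations:
Step 2: SET(c, 5) ← SET
Total: 1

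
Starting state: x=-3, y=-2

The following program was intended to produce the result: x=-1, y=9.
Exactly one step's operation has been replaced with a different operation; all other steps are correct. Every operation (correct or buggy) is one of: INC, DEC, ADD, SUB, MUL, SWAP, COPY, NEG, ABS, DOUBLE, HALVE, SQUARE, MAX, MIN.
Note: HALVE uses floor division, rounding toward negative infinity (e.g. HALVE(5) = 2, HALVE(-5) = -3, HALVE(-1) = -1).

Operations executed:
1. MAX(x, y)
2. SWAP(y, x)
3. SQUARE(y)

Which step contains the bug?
Step 1

Trace with buggy code:
Initial: x=-3, y=-2
After step 1: x=-2, y=-2
After step 2: x=-2, y=-2
After step 3: x=-2, y=4
Actual final x=-2, y=4 ≠ expected x=-1, y=9.
Step 1 is the only position where a single-operation replacement can produce the expected result.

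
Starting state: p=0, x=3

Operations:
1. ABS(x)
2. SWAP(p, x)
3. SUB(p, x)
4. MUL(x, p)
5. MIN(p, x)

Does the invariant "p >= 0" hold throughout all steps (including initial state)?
Yes

The invariant holds at every step.

State at each step:
Initial: p=0, x=3
After step 1: p=0, x=3
After step 2: p=3, x=0
After step 3: p=3, x=0
After step 4: p=3, x=0
After step 5: p=0, x=0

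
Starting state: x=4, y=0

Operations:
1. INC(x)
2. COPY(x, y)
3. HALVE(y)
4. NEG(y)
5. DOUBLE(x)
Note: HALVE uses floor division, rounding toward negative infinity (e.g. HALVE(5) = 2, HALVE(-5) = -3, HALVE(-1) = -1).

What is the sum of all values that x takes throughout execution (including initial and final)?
9

Values of x at each step:
Initial: x = 4
After step 1: x = 5
After step 2: x = 0
After step 3: x = 0
After step 4: x = 0
After step 5: x = 0
Sum = 4 + 5 + 0 + 0 + 0 + 0 = 9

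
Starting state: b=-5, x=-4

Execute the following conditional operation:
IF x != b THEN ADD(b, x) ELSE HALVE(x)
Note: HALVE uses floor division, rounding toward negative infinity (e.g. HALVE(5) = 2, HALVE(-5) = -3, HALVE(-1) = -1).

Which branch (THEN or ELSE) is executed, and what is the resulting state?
Branch: THEN, Final state: b=-9, x=-4

Evaluating condition: x != b
x = -4, b = -5
Condition is True, so THEN branch executes
After ADD(b, x): b=-9, x=-4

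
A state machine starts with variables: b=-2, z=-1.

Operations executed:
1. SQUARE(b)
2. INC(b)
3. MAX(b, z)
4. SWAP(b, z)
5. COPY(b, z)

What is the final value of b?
b = 5

Tracing execution:
Step 1: SQUARE(b) → b = 4
Step 2: INC(b) → b = 5
Step 3: MAX(b, z) → b = 5
Step 4: SWAP(b, z) → b = -1
Step 5: COPY(b, z) → b = 5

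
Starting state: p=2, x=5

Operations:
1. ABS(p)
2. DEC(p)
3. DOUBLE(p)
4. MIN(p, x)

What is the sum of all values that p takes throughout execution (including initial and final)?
9

Values of p at each step:
Initial: p = 2
After step 1: p = 2
After step 2: p = 1
After step 3: p = 2
After step 4: p = 2
Sum = 2 + 2 + 1 + 2 + 2 = 9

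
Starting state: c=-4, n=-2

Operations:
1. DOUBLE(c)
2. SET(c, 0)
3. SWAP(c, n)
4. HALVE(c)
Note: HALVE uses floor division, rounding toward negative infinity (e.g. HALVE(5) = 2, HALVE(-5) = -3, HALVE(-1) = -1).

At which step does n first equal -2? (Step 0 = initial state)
Step 0

Tracing n:
Initial: n = -2 ← first occurrence
After step 1: n = -2
After step 2: n = -2
After step 3: n = 0
After step 4: n = 0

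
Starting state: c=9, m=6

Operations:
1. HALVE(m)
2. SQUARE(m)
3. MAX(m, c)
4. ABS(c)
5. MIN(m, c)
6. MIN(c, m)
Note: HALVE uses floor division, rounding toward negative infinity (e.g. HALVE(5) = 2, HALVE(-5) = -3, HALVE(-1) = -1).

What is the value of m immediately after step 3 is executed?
m = 9

Tracing m through execution:
Initial: m = 6
After step 1 (HALVE(m)): m = 3
After step 2 (SQUARE(m)): m = 9
After step 3 (MAX(m, c)): m = 9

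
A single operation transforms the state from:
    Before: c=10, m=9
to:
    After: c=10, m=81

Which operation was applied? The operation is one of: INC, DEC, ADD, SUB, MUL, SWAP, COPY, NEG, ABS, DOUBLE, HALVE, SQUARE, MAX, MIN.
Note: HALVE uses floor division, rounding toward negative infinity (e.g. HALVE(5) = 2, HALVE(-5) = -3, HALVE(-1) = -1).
SQUARE(m)

Analyzing the change:
Before: c=10, m=9
After: c=10, m=81
Variable m changed from 9 to 81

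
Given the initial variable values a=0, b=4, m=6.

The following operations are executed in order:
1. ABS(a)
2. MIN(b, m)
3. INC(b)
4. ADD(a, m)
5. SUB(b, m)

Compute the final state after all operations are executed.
{a: 6, b: -1, m: 6}

Step-by-step execution:
Initial: a=0, b=4, m=6
After step 1 (ABS(a)): a=0, b=4, m=6
After step 2 (MIN(b, m)): a=0, b=4, m=6
After step 3 (INC(b)): a=0, b=5, m=6
After step 4 (ADD(a, m)): a=6, b=5, m=6
After step 5 (SUB(b, m)): a=6, b=-1, m=6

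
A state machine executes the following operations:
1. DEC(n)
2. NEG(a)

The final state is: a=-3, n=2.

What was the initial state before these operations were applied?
a=3, n=3

Working backwards:
Final state: a=-3, n=2
Before step 2 (NEG(a)): a=3, n=2
Before step 1 (DEC(n)): a=3, n=3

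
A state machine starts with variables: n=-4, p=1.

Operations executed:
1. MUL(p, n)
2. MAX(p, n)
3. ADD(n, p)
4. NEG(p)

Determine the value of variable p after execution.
p = 4

Tracing execution:
Step 1: MUL(p, n) → p = -4
Step 2: MAX(p, n) → p = -4
Step 3: ADD(n, p) → p = -4
Step 4: NEG(p) → p = 4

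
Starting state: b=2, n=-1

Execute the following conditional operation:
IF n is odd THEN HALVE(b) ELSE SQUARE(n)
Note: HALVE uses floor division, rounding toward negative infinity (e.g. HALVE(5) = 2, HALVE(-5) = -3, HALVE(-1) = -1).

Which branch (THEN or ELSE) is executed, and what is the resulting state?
Branch: THEN, Final state: b=1, n=-1

Evaluating condition: n is odd
Condition is True, so THEN branch executes
After HALVE(b): b=1, n=-1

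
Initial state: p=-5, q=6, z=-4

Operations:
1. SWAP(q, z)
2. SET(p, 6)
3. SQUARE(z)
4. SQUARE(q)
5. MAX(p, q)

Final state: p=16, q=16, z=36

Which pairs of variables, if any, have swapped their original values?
None

Comparing initial and final values:
p: -5 → 16
q: 6 → 16
z: -4 → 36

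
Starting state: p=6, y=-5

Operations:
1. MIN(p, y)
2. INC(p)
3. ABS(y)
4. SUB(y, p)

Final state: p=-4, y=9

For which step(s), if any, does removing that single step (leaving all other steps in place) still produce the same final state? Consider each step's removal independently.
None - removing any single step changes the final result

Testing removal of each single step:
Without step 1: final = p=7, y=-2 (different)
Without step 2: final = p=-5, y=10 (different)
Without step 3: final = p=-4, y=-1 (different)
Without step 4: final = p=-4, y=5 (different)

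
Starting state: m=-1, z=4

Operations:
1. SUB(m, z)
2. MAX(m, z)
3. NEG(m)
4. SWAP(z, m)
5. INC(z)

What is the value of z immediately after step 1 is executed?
z = 4

Tracing z through execution:
Initial: z = 4
After step 1 (SUB(m, z)): z = 4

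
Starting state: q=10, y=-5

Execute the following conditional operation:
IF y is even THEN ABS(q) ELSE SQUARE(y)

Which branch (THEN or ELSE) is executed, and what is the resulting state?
Branch: ELSE, Final state: q=10, y=25

Evaluating condition: y is even
Condition is False, so ELSE branch executes
After SQUARE(y): q=10, y=25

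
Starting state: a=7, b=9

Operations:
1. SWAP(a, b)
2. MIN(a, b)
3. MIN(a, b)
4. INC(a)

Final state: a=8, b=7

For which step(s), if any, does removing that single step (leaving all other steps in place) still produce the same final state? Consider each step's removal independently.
Step(s) 2, 3

Testing removal of each single step:
Without step 1: final = a=8, b=9 (different)
Without step 2: final = a=8, b=7 (same)
Without step 3: final = a=8, b=7 (same)
Without step 4: final = a=7, b=7 (different)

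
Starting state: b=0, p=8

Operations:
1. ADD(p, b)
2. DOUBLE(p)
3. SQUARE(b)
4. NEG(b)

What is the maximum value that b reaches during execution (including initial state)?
0

Values of b at each step:
Initial: b = 0 ← maximum
After step 1: b = 0
After step 2: b = 0
After step 3: b = 0
After step 4: b = 0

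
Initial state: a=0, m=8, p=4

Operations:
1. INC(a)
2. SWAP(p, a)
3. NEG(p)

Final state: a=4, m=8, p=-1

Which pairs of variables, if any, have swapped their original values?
None

Comparing initial and final values:
a: 0 → 4
p: 4 → -1
m: 8 → 8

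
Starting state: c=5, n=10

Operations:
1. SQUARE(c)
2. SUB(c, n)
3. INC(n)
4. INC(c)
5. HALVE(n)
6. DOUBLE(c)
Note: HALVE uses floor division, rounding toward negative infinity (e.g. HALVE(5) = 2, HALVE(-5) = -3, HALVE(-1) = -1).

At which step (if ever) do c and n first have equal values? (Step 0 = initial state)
Never

c and n never become equal during execution.

Comparing values at each step:
Initial: c=5, n=10
After step 1: c=25, n=10
After step 2: c=15, n=10
After step 3: c=15, n=11
After step 4: c=16, n=11
After step 5: c=16, n=5
After step 6: c=32, n=5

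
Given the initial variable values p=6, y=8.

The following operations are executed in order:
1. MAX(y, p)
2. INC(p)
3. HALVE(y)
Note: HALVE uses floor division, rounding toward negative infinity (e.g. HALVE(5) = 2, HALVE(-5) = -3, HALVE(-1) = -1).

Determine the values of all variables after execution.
{p: 7, y: 4}

Step-by-step execution:
Initial: p=6, y=8
After step 1 (MAX(y, p)): p=6, y=8
After step 2 (INC(p)): p=7, y=8
After step 3 (HALVE(y)): p=7, y=4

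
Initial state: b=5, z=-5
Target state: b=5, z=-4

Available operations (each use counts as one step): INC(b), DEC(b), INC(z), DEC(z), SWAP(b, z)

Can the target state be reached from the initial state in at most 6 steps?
Yes

Path (1 step): INC(z)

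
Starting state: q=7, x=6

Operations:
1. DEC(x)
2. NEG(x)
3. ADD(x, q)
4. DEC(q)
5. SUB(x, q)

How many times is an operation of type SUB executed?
1

Counting SUB operations:
Step 5: SUB(x, q) ← SUB
Total: 1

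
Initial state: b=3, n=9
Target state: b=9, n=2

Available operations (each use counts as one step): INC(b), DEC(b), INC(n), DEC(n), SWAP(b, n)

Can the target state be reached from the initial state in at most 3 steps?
Yes

Path (2 steps): DEC(b) → SWAP(b, n)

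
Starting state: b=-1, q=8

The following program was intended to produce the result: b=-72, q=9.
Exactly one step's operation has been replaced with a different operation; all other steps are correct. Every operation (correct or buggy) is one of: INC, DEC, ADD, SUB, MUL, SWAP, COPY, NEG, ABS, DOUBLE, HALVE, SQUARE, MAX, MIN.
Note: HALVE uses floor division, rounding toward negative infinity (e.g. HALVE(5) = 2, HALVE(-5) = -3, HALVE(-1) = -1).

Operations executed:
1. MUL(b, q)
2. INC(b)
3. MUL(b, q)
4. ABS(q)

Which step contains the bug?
Step 2

Trace with buggy code:
Initial: b=-1, q=8
After step 1: b=-8, q=8
After step 2: b=-7, q=8
After step 3: b=-56, q=8
After step 4: b=-56, q=8
Actual final b=-56, q=8 ≠ expected b=-72, q=9.
Step 2 is the only position where a single-operation replacement can produce the expected result.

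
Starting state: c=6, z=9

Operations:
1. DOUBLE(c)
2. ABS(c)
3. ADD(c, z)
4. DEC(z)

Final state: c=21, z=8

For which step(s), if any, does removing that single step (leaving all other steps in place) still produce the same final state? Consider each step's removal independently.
Step(s) 2

Testing removal of each single step:
Without step 1: final = c=15, z=8 (different)
Without step 2: final = c=21, z=8 (same)
Without step 3: final = c=12, z=8 (different)
Without step 4: final = c=21, z=9 (different)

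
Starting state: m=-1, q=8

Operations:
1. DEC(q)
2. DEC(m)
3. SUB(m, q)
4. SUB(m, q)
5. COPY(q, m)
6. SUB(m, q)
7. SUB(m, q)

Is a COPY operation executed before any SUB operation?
No

First COPY: step 5
First SUB: step 3
Since 5 > 3, SUB comes first.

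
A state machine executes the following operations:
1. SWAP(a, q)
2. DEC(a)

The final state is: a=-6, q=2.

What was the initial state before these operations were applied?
a=2, q=-5

Working backwards:
Final state: a=-6, q=2
Before step 2 (DEC(a)): a=-5, q=2
Before step 1 (SWAP(a, q)): a=2, q=-5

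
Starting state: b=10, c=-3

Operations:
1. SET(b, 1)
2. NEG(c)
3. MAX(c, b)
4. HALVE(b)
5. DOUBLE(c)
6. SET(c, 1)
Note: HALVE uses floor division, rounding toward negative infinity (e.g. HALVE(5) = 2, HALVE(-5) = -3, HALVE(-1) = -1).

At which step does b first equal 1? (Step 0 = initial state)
Step 1

Tracing b:
Initial: b = 10
After step 1: b = 1 ← first occurrence
After step 2: b = 1
After step 3: b = 1
After step 4: b = 0
After step 5: b = 0
After step 6: b = 0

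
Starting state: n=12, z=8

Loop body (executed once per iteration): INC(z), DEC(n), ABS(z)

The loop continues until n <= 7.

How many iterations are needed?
5

Tracing iterations:
Initial: n=12, z=8
After iteration 1: n=11, z=9
After iteration 2: n=10, z=10
After iteration 3: n=9, z=11
After iteration 4: n=8, z=12
After iteration 5: n=7, z=13
n <= 7 now holds, so the loop exits after 5 iterations.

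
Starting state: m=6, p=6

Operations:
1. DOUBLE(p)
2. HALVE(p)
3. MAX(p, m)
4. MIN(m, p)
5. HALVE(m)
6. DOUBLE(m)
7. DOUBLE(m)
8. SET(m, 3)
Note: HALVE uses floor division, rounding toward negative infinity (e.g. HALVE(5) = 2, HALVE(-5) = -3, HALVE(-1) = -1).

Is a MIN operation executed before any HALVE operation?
No

First MIN: step 4
First HALVE: step 2
Since 4 > 2, HALVE comes first.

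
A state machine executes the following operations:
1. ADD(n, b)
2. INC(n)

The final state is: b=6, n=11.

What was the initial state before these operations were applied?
b=6, n=4

Working backwards:
Final state: b=6, n=11
Before step 2 (INC(n)): b=6, n=10
Before step 1 (ADD(n, b)): b=6, n=4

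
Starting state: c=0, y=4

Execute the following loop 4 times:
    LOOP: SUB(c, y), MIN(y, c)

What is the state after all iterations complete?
c=8, y=-4

Iteration trace:
Start: c=0, y=4
After iteration 1: c=-4, y=-4
After iteration 2: c=0, y=-4
After iteration 3: c=4, y=-4
After iteration 4: c=8, y=-4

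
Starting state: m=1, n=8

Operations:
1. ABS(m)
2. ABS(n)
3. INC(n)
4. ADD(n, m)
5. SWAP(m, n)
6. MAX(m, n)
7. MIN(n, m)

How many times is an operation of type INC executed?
1

Counting INC operations:
Step 3: INC(n) ← INC
Total: 1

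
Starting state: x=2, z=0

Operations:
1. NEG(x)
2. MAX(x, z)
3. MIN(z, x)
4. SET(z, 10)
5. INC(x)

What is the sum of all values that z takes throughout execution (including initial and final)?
20

Values of z at each step:
Initial: z = 0
After step 1: z = 0
After step 2: z = 0
After step 3: z = 0
After step 4: z = 10
After step 5: z = 10
Sum = 0 + 0 + 0 + 0 + 10 + 10 = 20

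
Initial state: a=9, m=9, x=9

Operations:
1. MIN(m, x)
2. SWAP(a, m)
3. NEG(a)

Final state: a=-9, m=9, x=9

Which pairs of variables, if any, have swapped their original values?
None

Comparing initial and final values:
a: 9 → -9
m: 9 → 9
x: 9 → 9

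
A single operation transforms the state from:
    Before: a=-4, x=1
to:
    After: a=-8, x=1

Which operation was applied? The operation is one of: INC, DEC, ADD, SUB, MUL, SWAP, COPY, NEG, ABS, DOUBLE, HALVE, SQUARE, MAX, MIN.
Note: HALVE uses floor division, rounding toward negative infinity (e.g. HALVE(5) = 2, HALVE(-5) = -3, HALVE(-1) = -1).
DOUBLE(a)

Analyzing the change:
Before: a=-4, x=1
After: a=-8, x=1
Variable a changed from -4 to -8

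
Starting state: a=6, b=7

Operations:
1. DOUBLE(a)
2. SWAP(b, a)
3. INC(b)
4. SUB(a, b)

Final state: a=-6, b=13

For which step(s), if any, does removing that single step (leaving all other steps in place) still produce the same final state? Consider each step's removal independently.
None - removing any single step changes the final result

Testing removal of each single step:
Without step 1: final = a=0, b=7 (different)
Without step 2: final = a=4, b=8 (different)
Without step 3: final = a=-5, b=12 (different)
Without step 4: final = a=7, b=13 (different)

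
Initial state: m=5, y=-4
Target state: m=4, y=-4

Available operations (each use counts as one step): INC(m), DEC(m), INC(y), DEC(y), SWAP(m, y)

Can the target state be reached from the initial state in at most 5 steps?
Yes

Path (1 step): DEC(m)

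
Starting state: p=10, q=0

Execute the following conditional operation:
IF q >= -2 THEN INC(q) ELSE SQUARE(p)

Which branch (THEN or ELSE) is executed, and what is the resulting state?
Branch: THEN, Final state: p=10, q=1

Evaluating condition: q >= -2
q = 0
Condition is True, so THEN branch executes
After INC(q): p=10, q=1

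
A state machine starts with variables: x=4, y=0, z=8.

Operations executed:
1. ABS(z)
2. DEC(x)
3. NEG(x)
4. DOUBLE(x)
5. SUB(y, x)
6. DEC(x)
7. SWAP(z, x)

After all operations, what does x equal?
x = 8

Tracing execution:
Step 1: ABS(z) → x = 4
Step 2: DEC(x) → x = 3
Step 3: NEG(x) → x = -3
Step 4: DOUBLE(x) → x = -6
Step 5: SUB(y, x) → x = -6
Step 6: DEC(x) → x = -7
Step 7: SWAP(z, x) → x = 8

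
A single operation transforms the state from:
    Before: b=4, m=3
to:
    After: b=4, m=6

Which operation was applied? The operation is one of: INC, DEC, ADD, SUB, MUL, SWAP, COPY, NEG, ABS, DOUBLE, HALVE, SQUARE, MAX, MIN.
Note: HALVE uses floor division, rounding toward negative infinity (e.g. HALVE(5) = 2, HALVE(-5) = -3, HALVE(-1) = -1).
DOUBLE(m)

Analyzing the change:
Before: b=4, m=3
After: b=4, m=6
Variable m changed from 3 to 6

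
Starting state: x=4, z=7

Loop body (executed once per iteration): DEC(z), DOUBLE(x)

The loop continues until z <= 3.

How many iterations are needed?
4

Tracing iterations:
Initial: x=4, z=7
After iteration 1: x=8, z=6
After iteration 2: x=16, z=5
After iteration 3: x=32, z=4
After iteration 4: x=64, z=3
z <= 3 now holds, so the loop exits after 4 iterations.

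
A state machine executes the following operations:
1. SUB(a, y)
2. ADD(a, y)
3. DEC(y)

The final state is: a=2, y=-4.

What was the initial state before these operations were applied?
a=2, y=-3

Working backwards:
Final state: a=2, y=-4
Before step 3 (DEC(y)): a=2, y=-3
Before step 2 (ADD(a, y)): a=5, y=-3
Before step 1 (SUB(a, y)): a=2, y=-3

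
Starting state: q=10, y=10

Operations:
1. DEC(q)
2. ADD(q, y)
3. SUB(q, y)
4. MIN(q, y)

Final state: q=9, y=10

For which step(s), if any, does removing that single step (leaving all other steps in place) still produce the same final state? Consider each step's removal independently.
Step(s) 4

Testing removal of each single step:
Without step 1: final = q=10, y=10 (different)
Without step 2: final = q=-1, y=10 (different)
Without step 3: final = q=10, y=10 (different)
Without step 4: final = q=9, y=10 (same)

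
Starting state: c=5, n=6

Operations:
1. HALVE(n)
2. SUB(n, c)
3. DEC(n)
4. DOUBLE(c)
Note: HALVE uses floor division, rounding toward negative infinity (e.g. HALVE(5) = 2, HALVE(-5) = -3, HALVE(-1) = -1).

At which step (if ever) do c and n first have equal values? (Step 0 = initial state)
Never

c and n never become equal during execution.

Comparing values at each step:
Initial: c=5, n=6
After step 1: c=5, n=3
After step 2: c=5, n=-2
After step 3: c=5, n=-3
After step 4: c=10, n=-3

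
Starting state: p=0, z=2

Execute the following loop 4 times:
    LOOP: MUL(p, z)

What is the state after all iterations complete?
p=0, z=2

Iteration trace:
Start: p=0, z=2
After iteration 1: p=0, z=2
After iteration 2: p=0, z=2
After iteration 3: p=0, z=2
After iteration 4: p=0, z=2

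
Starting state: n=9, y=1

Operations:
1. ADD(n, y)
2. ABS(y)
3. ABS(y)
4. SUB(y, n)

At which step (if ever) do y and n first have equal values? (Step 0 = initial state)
Never

y and n never become equal during execution.

Comparing values at each step:
Initial: y=1, n=9
After step 1: y=1, n=10
After step 2: y=1, n=10
After step 3: y=1, n=10
After step 4: y=-9, n=10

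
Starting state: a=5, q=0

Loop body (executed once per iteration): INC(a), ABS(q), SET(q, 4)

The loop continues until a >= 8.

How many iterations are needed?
3

Tracing iterations:
Initial: a=5, q=0
After iteration 1: a=6, q=4
After iteration 2: a=7, q=4
After iteration 3: a=8, q=4
a >= 8 now holds, so the loop exits after 3 iterations.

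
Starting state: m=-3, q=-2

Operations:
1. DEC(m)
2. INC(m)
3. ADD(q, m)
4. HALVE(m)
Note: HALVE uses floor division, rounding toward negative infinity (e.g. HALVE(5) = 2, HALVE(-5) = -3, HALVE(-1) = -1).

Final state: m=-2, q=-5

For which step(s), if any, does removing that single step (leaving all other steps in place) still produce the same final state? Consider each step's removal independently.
None - removing any single step changes the final result

Testing removal of each single step:
Without step 1: final = m=-1, q=-4 (different)
Without step 2: final = m=-2, q=-6 (different)
Without step 3: final = m=-2, q=-2 (different)
Without step 4: final = m=-3, q=-5 (different)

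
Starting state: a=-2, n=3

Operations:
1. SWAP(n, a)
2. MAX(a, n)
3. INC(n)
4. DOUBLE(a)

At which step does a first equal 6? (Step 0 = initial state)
Step 4

Tracing a:
Initial: a = -2
After step 1: a = 3
After step 2: a = 3
After step 3: a = 3
After step 4: a = 6 ← first occurrence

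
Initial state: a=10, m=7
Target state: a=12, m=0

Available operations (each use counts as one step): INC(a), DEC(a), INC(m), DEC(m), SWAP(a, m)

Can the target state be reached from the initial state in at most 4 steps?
No

The target state cannot be reached within 4 steps.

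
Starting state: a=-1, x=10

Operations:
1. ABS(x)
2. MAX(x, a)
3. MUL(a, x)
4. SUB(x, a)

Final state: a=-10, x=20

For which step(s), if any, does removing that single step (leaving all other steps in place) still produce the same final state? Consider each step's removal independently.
Step(s) 1, 2

Testing removal of each single step:
Without step 1: final = a=-10, x=20 (same)
Without step 2: final = a=-10, x=20 (same)
Without step 3: final = a=-1, x=11 (different)
Without step 4: final = a=-10, x=10 (different)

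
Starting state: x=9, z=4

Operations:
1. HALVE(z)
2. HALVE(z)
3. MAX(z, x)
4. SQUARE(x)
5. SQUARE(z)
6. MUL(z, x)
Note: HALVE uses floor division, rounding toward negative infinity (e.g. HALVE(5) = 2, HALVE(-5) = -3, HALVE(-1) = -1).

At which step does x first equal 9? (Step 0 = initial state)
Step 0

Tracing x:
Initial: x = 9 ← first occurrence
After step 1: x = 9
After step 2: x = 9
After step 3: x = 9
After step 4: x = 81
After step 5: x = 81
After step 6: x = 81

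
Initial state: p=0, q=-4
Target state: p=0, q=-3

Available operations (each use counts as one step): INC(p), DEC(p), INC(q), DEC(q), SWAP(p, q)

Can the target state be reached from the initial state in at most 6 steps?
Yes

Path (1 step): INC(q)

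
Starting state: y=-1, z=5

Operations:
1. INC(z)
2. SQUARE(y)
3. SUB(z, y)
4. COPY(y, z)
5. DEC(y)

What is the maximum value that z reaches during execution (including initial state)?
6

Values of z at each step:
Initial: z = 5
After step 1: z = 6 ← maximum
After step 2: z = 6
After step 3: z = 5
After step 4: z = 5
After step 5: z = 5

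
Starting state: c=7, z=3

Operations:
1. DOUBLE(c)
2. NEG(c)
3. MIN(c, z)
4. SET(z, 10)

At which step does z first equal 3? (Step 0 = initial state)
Step 0

Tracing z:
Initial: z = 3 ← first occurrence
After step 1: z = 3
After step 2: z = 3
After step 3: z = 3
After step 4: z = 10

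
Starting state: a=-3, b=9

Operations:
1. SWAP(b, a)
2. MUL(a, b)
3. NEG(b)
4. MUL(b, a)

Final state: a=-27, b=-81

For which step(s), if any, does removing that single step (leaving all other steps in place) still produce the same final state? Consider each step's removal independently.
None - removing any single step changes the final result

Testing removal of each single step:
Without step 1: final = a=-27, b=243 (different)
Without step 2: final = a=9, b=27 (different)
Without step 3: final = a=-27, b=81 (different)
Without step 4: final = a=-27, b=3 (different)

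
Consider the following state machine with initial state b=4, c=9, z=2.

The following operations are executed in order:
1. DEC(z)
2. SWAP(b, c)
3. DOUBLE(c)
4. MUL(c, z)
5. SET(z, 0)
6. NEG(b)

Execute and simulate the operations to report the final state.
{b: -9, c: 8, z: 0}

Step-by-step execution:
Initial: b=4, c=9, z=2
After step 1 (DEC(z)): b=4, c=9, z=1
After step 2 (SWAP(b, c)): b=9, c=4, z=1
After step 3 (DOUBLE(c)): b=9, c=8, z=1
After step 4 (MUL(c, z)): b=9, c=8, z=1
After step 5 (SET(z, 0)): b=9, c=8, z=0
After step 6 (NEG(b)): b=-9, c=8, z=0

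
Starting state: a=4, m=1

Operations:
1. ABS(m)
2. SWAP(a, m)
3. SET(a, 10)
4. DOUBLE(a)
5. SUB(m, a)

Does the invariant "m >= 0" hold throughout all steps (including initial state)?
No, violated after step 5

The invariant is violated after step 5.

State at each step:
Initial: a=4, m=1
After step 1: a=4, m=1
After step 2: a=1, m=4
After step 3: a=10, m=4
After step 4: a=20, m=4
After step 5: a=20, m=-16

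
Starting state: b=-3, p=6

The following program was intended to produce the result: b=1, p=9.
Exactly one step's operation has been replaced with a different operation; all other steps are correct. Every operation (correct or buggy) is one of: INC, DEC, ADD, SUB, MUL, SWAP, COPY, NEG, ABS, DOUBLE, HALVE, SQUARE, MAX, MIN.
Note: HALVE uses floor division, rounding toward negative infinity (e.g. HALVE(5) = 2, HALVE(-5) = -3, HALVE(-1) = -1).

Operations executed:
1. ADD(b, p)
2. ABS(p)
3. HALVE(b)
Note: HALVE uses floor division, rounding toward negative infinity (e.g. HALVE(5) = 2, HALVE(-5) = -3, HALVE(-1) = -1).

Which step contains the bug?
Step 2

Trace with buggy code:
Initial: b=-3, p=6
After step 1: b=3, p=6
After step 2: b=3, p=6
After step 3: b=1, p=6
Actual final b=1, p=6 ≠ expected b=1, p=9.
Step 2 is the only position where a single-operation replacement can produce the expected result.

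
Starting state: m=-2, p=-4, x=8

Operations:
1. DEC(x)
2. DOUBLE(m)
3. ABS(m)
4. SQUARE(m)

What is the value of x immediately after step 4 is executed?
x = 7

Tracing x through execution:
Initial: x = 8
After step 1 (DEC(x)): x = 7
After step 2 (DOUBLE(m)): x = 7
After step 3 (ABS(m)): x = 7
After step 4 (SQUARE(m)): x = 7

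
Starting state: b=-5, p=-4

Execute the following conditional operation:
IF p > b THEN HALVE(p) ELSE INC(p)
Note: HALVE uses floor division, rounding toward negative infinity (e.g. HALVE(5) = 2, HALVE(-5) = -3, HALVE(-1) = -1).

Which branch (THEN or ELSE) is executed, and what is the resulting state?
Branch: THEN, Final state: b=-5, p=-2

Evaluating condition: p > b
p = -4, b = -5
Condition is True, so THEN branch executes
After HALVE(p): b=-5, p=-2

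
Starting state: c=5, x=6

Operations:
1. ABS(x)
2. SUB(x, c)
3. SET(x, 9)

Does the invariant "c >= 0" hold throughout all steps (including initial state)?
Yes

The invariant holds at every step.

State at each step:
Initial: c=5, x=6
After step 1: c=5, x=6
After step 2: c=5, x=1
After step 3: c=5, x=9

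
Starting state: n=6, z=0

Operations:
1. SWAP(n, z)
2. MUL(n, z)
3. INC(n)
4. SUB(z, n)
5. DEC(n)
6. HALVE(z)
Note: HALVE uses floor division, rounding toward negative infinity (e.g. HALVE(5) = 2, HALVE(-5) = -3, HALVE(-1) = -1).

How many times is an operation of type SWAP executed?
1

Counting SWAP operations:
Step 1: SWAP(n, z) ← SWAP
Total: 1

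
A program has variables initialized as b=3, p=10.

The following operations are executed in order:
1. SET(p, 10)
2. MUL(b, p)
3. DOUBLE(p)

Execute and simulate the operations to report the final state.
{b: 30, p: 20}

Step-by-step execution:
Initial: b=3, p=10
After step 1 (SET(p, 10)): b=3, p=10
After step 2 (MUL(b, p)): b=30, p=10
After step 3 (DOUBLE(p)): b=30, p=20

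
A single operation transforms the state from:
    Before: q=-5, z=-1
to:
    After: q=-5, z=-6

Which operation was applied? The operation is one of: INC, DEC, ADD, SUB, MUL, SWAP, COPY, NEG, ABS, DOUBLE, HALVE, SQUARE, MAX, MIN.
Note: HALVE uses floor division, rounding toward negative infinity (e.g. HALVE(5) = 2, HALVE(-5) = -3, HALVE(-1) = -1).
ADD(z, q)

Analyzing the change:
Before: q=-5, z=-1
After: q=-5, z=-6
Variable z changed from -1 to -6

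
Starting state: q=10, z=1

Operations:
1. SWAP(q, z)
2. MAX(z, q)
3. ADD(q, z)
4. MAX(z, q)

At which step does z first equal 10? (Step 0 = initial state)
Step 1

Tracing z:
Initial: z = 1
After step 1: z = 10 ← first occurrence
After step 2: z = 10
After step 3: z = 10
After step 4: z = 11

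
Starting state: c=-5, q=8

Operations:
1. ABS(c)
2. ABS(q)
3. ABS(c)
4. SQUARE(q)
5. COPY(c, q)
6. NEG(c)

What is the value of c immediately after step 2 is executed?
c = 5

Tracing c through execution:
Initial: c = -5
After step 1 (ABS(c)): c = 5
After step 2 (ABS(q)): c = 5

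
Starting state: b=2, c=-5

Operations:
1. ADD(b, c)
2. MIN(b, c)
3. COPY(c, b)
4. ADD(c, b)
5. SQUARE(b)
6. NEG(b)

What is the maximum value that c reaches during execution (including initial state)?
-5

Values of c at each step:
Initial: c = -5 ← maximum
After step 1: c = -5
After step 2: c = -5
After step 3: c = -5
After step 4: c = -10
After step 5: c = -10
After step 6: c = -10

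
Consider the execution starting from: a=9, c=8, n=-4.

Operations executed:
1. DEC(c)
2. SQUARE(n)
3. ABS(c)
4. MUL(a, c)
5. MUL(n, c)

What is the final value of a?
a = 63

Tracing execution:
Step 1: DEC(c) → a = 9
Step 2: SQUARE(n) → a = 9
Step 3: ABS(c) → a = 9
Step 4: MUL(a, c) → a = 63
Step 5: MUL(n, c) → a = 63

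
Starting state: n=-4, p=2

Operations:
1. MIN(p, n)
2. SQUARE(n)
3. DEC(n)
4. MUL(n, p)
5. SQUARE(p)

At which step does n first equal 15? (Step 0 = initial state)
Step 3

Tracing n:
Initial: n = -4
After step 1: n = -4
After step 2: n = 16
After step 3: n = 15 ← first occurrence
After step 4: n = -60
After step 5: n = -60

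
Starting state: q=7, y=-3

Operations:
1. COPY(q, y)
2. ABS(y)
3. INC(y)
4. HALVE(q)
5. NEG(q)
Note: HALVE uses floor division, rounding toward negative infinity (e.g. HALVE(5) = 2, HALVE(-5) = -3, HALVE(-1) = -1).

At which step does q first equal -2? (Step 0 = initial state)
Step 4

Tracing q:
Initial: q = 7
After step 1: q = -3
After step 2: q = -3
After step 3: q = -3
After step 4: q = -2 ← first occurrence
After step 5: q = 2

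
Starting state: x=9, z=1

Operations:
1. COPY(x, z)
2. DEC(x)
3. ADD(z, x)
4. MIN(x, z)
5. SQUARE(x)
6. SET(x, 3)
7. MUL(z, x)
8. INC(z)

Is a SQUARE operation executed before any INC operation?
Yes

First SQUARE: step 5
First INC: step 8
Since 5 < 8, SQUARE comes first.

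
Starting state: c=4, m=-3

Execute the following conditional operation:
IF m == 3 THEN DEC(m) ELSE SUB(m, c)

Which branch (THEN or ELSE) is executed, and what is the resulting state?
Branch: ELSE, Final state: c=4, m=-7

Evaluating condition: m == 3
m = -3
Condition is False, so ELSE branch executes
After SUB(m, c): c=4, m=-7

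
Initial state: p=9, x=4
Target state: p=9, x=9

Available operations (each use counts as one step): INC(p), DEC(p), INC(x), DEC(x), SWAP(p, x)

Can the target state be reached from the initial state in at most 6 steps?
Yes

Path (5 steps): INC(x) → INC(x) → INC(x) → INC(x) → INC(x)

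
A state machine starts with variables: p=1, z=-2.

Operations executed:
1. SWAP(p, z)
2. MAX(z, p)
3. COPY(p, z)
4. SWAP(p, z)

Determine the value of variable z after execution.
z = 1

Tracing execution:
Step 1: SWAP(p, z) → z = 1
Step 2: MAX(z, p) → z = 1
Step 3: COPY(p, z) → z = 1
Step 4: SWAP(p, z) → z = 1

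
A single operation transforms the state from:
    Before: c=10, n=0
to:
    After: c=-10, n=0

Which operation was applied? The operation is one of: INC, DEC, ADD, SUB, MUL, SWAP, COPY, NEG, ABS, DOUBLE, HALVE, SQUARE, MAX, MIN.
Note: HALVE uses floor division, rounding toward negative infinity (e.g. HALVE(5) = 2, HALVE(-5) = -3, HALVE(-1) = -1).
NEG(c)

Analyzing the change:
Before: c=10, n=0
After: c=-10, n=0
Variable c changed from 10 to -10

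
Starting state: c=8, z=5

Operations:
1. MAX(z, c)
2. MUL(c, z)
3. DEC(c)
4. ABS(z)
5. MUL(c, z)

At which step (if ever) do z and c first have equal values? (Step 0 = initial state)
Step 1

z and c first become equal after step 1.

Comparing values at each step:
Initial: z=5, c=8
After step 1: z=8, c=8 ← equal!
After step 2: z=8, c=64
After step 3: z=8, c=63
After step 4: z=8, c=63
After step 5: z=8, c=504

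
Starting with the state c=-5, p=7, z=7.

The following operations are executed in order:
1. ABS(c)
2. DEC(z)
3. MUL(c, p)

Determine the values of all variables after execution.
{c: 35, p: 7, z: 6}

Step-by-step execution:
Initial: c=-5, p=7, z=7
After step 1 (ABS(c)): c=5, p=7, z=7
After step 2 (DEC(z)): c=5, p=7, z=6
After step 3 (MUL(c, p)): c=35, p=7, z=6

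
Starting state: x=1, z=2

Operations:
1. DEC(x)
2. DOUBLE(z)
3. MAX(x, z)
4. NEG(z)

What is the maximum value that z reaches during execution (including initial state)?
4

Values of z at each step:
Initial: z = 2
After step 1: z = 2
After step 2: z = 4 ← maximum
After step 3: z = 4
After step 4: z = -4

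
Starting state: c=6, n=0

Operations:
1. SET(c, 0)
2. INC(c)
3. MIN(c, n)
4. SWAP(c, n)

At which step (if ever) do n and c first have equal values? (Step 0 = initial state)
Step 1

n and c first become equal after step 1.

Comparing values at each step:
Initial: n=0, c=6
After step 1: n=0, c=0 ← equal!
After step 2: n=0, c=1
After step 3: n=0, c=0 ← equal!
After step 4: n=0, c=0 ← equal!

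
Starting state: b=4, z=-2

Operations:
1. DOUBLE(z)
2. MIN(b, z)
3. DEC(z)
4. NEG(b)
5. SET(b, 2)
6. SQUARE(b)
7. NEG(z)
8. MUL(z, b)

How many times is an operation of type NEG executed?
2

Counting NEG operations:
Step 4: NEG(b) ← NEG
Step 7: NEG(z) ← NEG
Total: 2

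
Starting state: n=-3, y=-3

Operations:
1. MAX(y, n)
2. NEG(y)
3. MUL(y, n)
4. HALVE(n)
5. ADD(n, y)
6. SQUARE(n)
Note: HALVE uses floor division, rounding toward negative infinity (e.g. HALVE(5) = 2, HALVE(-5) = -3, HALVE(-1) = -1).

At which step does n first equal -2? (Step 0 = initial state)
Step 4

Tracing n:
Initial: n = -3
After step 1: n = -3
After step 2: n = -3
After step 3: n = -3
After step 4: n = -2 ← first occurrence
After step 5: n = -11
After step 6: n = 121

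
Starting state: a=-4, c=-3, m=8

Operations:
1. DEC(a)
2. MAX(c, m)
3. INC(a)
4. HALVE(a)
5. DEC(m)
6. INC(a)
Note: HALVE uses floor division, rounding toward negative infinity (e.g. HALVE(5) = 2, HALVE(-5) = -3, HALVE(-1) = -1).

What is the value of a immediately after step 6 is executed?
a = -1

Tracing a through execution:
Initial: a = -4
After step 1 (DEC(a)): a = -5
After step 2 (MAX(c, m)): a = -5
After step 3 (INC(a)): a = -4
After step 4 (HALVE(a)): a = -2
After step 5 (DEC(m)): a = -2
After step 6 (INC(a)): a = -1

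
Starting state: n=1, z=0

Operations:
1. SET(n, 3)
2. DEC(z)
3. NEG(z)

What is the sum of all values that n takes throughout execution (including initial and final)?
10

Values of n at each step:
Initial: n = 1
After step 1: n = 3
After step 2: n = 3
After step 3: n = 3
Sum = 1 + 3 + 3 + 3 = 10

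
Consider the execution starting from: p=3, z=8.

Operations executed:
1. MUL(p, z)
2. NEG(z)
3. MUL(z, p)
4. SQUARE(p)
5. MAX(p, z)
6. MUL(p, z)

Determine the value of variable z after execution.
z = -192

Tracing execution:
Step 1: MUL(p, z) → z = 8
Step 2: NEG(z) → z = -8
Step 3: MUL(z, p) → z = -192
Step 4: SQUARE(p) → z = -192
Step 5: MAX(p, z) → z = -192
Step 6: MUL(p, z) → z = -192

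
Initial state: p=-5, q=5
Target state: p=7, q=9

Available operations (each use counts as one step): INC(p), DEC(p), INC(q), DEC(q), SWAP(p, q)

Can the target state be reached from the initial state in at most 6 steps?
No

The target state cannot be reached within 6 steps.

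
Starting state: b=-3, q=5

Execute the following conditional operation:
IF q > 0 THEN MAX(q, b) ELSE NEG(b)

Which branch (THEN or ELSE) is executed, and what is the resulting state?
Branch: THEN, Final state: b=-3, q=5

Evaluating condition: q > 0
q = 5
Condition is True, so THEN branch executes
After MAX(q, b): b=-3, q=5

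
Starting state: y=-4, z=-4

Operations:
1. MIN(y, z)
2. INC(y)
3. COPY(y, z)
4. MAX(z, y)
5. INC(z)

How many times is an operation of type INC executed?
2

Counting INC operations:
Step 2: INC(y) ← INC
Step 5: INC(z) ← INC
Total: 2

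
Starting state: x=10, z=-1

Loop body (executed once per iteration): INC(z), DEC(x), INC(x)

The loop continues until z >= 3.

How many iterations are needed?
4

Tracing iterations:
Initial: x=10, z=-1
After iteration 1: x=10, z=0
After iteration 2: x=10, z=1
After iteration 3: x=10, z=2
After iteration 4: x=10, z=3
z >= 3 now holds, so the loop exits after 4 iterations.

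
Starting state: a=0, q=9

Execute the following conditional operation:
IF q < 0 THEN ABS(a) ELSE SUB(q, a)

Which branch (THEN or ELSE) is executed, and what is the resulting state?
Branch: ELSE, Final state: a=0, q=9

Evaluating condition: q < 0
q = 9
Condition is False, so ELSE branch executes
After SUB(q, a): a=0, q=9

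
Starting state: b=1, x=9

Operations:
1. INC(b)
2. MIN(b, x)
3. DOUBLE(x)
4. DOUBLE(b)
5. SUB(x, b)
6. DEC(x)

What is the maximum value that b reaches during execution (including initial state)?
4

Values of b at each step:
Initial: b = 1
After step 1: b = 2
After step 2: b = 2
After step 3: b = 2
After step 4: b = 4 ← maximum
After step 5: b = 4
After step 6: b = 4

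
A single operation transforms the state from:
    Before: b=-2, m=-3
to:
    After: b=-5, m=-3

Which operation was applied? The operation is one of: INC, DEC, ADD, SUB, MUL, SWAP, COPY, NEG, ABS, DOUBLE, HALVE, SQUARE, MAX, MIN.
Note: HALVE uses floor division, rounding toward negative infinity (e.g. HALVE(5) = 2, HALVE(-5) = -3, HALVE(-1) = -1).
ADD(b, m)

Analyzing the change:
Before: b=-2, m=-3
After: b=-5, m=-3
Variable b changed from -2 to -5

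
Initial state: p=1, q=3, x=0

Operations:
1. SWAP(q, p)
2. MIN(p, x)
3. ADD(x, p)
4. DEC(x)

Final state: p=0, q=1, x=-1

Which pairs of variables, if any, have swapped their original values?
None

Comparing initial and final values:
q: 3 → 1
p: 1 → 0
x: 0 → -1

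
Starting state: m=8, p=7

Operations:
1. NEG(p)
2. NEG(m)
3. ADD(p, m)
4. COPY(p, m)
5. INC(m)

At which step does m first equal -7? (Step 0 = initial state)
Step 5

Tracing m:
Initial: m = 8
After step 1: m = 8
After step 2: m = -8
After step 3: m = -8
After step 4: m = -8
After step 5: m = -7 ← first occurrence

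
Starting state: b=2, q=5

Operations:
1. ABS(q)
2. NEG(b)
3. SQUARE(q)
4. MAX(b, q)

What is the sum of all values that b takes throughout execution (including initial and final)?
25

Values of b at each step:
Initial: b = 2
After step 1: b = 2
After step 2: b = -2
After step 3: b = -2
After step 4: b = 25
Sum = 2 + 2 + -2 + -2 + 25 = 25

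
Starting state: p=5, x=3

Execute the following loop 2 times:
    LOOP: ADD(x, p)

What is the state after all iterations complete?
p=5, x=13

Iteration trace:
Start: p=5, x=3
After iteration 1: p=5, x=8
After iteration 2: p=5, x=13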